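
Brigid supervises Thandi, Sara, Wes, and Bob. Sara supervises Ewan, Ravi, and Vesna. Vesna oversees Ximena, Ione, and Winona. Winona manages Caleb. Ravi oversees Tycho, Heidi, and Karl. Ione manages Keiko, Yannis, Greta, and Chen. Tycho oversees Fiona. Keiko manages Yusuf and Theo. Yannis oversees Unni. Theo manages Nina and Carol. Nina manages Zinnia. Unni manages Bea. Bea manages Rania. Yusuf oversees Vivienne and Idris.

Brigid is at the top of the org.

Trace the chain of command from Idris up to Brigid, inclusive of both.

Idris -> Yusuf -> Keiko -> Ione -> Vesna -> Sara -> Brigid

Idris reports to Yusuf. Yusuf reports to Keiko. Keiko reports to Ione. Ione reports to Vesna. Vesna reports to Sara. Sara reports to Brigid. Brigid is at the top.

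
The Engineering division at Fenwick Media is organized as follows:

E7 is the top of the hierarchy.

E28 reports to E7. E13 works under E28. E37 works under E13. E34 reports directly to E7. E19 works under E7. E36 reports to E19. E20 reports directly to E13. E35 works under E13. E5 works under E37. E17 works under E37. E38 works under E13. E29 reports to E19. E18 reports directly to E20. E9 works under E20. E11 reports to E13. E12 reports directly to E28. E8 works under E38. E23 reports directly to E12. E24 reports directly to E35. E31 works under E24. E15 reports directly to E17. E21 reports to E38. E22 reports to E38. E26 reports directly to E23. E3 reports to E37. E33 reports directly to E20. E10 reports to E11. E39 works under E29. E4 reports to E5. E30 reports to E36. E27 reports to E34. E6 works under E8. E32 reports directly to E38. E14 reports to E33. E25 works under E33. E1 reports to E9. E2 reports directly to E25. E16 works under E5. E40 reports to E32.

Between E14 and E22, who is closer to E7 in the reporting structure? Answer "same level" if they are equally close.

E22

E14 is 5 levels below E7; E22 is 4. E22 is higher.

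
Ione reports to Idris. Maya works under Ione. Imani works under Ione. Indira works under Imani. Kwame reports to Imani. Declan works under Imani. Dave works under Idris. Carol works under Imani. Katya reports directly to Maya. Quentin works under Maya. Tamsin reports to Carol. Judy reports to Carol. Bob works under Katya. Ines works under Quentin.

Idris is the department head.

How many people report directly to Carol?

2

Carol directly manages Tamsin, Judy. That is 2 direct reports.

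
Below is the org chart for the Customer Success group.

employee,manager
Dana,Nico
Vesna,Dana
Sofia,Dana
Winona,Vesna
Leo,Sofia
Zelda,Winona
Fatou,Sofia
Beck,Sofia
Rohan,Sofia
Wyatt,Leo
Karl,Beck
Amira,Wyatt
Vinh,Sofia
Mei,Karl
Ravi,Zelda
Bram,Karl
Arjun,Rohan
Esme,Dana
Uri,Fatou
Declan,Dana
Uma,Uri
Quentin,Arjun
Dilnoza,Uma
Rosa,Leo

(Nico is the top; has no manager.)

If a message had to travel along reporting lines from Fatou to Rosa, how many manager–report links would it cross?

3

Fatou is 1 level below Sofia, and Rosa is 2 levels below Sofia (their lowest common manager). The shortest path runs up from Fatou to Sofia and back down to Rosa: 1 + 2 = 3 links.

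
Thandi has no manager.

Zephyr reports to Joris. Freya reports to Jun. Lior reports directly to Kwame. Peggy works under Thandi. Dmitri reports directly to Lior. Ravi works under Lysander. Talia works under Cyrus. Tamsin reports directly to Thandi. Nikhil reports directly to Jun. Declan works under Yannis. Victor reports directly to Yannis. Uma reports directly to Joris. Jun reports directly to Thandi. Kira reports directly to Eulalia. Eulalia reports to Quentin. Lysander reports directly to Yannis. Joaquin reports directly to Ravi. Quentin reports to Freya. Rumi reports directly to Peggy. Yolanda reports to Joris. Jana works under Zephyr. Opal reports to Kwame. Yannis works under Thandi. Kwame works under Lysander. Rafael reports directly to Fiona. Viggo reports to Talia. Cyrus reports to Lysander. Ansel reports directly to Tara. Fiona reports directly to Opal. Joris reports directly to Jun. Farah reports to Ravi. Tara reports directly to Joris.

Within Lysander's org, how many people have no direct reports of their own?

The people in Lysander's organization with no one reporting to them are Viggo, Farah, Joaquin, Rafael, Dmitri. That is 5.

5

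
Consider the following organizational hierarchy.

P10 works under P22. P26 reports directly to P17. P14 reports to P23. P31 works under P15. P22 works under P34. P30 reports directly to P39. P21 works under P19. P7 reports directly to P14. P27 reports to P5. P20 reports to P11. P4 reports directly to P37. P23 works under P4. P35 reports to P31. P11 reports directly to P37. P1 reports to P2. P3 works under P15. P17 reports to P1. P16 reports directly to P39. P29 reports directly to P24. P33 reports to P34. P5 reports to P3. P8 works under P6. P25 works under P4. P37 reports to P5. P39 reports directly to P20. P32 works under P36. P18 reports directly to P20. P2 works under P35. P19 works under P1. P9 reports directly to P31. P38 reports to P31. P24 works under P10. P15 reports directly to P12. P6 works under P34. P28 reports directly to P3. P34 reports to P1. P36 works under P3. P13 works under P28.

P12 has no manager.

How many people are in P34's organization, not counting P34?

P34 directly manages P22, P6, P33. Under P22: P10, P24, P29 (3). Under P6: P8 (1). P33 has no reports. So P34's organization is 3 direct reports plus everyone under them: 4 + 2 + 1 = 7.

7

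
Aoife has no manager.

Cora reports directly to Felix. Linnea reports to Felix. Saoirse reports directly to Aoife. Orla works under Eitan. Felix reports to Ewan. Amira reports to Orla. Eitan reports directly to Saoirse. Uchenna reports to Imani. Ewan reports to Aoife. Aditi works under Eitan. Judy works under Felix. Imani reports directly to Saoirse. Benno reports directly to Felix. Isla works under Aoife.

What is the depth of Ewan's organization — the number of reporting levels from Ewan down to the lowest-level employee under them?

The longest chain under Ewan runs Ewan → Felix → Cora, which is 2 levels below Ewan.

2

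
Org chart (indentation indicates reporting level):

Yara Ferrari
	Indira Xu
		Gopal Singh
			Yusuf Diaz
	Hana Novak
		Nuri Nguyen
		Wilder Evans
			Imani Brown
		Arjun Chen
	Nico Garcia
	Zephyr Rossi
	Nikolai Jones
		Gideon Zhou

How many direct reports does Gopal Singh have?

Gopal Singh directly manages Yusuf Diaz. That is 1 direct report.

1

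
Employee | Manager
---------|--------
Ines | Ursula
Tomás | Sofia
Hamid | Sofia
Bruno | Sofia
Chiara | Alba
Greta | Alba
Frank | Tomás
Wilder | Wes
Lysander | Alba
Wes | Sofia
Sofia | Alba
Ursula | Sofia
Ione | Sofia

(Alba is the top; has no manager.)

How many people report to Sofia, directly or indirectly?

Sofia directly manages Ursula, Wes, Tomás, Bruno, Ione, Hamid. Under Ursula: Ines (1). Under Wes: Wilder (1). Under Tomás: Frank (1). Bruno has no reports. Ione has no reports. Hamid has no reports. So Sofia's organization is 6 direct reports plus everyone under them: 2 + 2 + 2 + 1 + 1 + 1 = 9.

9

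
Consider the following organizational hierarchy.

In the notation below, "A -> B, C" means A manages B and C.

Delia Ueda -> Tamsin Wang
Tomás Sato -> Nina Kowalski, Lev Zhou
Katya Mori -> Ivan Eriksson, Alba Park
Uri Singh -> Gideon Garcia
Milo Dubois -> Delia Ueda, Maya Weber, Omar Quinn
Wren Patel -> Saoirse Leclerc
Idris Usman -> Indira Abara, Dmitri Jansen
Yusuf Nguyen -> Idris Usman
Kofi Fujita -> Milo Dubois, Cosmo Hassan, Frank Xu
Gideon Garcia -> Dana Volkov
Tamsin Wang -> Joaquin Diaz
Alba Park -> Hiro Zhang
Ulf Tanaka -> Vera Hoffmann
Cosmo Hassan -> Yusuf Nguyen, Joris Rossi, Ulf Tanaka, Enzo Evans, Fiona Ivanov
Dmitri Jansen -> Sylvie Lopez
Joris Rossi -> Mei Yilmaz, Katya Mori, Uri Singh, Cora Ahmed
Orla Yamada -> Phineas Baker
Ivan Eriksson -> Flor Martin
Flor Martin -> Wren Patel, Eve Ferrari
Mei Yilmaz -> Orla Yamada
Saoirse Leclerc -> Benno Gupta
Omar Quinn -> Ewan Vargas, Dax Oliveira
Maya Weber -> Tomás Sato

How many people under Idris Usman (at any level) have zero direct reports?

The people in Idris Usman's organization with no one reporting to them are Sylvie Lopez, Indira Abara. That is 2.

2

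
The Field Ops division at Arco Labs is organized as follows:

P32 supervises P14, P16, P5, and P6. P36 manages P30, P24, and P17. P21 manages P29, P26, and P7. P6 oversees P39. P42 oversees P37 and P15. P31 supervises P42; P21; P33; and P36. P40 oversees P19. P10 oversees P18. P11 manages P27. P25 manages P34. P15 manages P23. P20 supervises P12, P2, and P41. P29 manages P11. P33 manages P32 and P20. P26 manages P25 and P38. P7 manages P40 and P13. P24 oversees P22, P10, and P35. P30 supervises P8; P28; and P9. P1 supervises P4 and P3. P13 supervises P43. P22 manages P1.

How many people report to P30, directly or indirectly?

3

P30 directly manages P28, P8, P9. P28 has no reports. P8 has no reports. P9 has no reports. So P30's organization is 3 direct reports plus everyone under them: 1 + 1 + 1 = 3.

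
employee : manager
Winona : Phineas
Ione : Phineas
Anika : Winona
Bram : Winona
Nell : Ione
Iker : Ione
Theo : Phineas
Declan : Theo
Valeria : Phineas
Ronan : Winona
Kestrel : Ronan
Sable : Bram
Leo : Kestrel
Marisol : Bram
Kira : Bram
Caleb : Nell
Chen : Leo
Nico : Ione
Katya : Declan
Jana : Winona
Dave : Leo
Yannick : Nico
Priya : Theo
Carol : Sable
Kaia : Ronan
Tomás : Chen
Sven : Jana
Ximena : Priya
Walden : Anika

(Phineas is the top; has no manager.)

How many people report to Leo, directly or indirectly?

Leo directly manages Chen, Dave. Under Chen: Tomás (1). Dave has no reports. So Leo's organization is 2 direct reports plus everyone under them: 2 + 1 = 3.

3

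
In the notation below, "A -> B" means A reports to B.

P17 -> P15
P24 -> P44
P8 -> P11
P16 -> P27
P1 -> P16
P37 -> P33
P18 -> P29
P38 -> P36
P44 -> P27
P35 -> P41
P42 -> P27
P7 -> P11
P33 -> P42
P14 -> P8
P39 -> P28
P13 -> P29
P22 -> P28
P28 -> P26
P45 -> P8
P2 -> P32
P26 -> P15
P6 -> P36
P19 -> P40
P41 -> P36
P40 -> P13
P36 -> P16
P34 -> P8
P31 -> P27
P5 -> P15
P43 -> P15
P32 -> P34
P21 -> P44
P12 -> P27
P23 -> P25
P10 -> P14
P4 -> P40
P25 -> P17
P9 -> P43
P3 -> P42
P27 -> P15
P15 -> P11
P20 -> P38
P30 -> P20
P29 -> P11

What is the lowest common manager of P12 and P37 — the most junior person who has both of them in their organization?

P12's chain of managers is P27, P15, P11. P37's chain of managers is P33, P42, P27, P15, P11. The first manager that appears in both chains is P27.

P27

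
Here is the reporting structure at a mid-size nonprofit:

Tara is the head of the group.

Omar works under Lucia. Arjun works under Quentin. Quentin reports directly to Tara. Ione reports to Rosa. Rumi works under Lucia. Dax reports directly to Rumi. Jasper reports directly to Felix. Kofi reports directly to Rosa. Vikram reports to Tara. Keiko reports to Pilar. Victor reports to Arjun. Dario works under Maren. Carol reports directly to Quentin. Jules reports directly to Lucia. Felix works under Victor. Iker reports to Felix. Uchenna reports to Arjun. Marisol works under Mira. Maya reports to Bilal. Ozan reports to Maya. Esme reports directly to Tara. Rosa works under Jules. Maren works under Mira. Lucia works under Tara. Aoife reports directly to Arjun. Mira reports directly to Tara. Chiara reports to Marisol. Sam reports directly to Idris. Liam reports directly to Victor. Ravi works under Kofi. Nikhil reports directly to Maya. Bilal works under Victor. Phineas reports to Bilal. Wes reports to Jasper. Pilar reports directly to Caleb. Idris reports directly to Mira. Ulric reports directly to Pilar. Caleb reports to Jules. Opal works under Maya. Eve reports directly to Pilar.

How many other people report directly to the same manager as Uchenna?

2

Uchenna reports to Arjun. Arjun's other direct reports are Victor, Aoife — 2 peers.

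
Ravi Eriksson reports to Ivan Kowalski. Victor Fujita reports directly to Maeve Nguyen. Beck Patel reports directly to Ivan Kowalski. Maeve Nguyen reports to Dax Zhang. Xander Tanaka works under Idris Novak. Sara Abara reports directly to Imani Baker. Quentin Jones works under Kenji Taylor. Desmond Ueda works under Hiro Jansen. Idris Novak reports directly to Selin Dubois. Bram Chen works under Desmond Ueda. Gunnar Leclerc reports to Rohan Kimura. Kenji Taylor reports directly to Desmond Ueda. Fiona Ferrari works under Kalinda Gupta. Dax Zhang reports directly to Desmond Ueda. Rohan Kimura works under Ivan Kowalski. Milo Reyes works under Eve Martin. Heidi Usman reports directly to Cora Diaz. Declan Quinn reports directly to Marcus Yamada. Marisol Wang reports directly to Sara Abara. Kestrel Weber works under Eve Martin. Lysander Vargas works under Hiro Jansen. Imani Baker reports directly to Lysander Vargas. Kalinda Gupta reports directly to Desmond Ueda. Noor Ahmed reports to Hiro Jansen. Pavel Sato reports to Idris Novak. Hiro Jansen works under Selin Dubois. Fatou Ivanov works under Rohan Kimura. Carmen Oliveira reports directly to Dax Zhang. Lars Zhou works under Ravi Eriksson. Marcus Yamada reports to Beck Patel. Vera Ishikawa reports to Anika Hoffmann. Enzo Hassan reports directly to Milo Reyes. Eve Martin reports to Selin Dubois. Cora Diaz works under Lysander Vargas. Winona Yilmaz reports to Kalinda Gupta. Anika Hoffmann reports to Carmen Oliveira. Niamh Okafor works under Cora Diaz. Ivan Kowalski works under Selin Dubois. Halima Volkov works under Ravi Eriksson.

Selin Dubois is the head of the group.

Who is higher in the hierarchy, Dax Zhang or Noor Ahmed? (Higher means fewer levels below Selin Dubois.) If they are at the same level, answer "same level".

Noor Ahmed

Dax Zhang is 3 levels below Selin Dubois; Noor Ahmed is 2. Noor Ahmed is higher.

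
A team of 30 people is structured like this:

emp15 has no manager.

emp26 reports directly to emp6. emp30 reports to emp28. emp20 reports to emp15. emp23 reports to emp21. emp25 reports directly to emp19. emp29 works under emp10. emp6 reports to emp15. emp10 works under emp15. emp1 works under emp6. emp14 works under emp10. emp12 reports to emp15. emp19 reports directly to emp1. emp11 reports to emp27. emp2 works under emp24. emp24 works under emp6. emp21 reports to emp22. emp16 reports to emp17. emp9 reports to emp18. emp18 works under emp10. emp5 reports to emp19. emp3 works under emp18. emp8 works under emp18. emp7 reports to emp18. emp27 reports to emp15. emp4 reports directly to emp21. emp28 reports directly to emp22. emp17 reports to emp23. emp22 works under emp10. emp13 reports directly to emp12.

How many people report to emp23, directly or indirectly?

2

emp23 directly manages emp17. Under emp17: emp16 (1). That's 2 in total.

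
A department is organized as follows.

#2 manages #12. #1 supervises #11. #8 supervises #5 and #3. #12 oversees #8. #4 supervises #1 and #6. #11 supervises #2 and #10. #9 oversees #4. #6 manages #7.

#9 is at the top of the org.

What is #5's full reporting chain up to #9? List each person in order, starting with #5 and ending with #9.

#5 -> #8 -> #12 -> #2 -> #11 -> #1 -> #4 -> #9

#5 reports to #8. #8 reports to #12. #12 reports to #2. #2 reports to #11. #11 reports to #1. #1 reports to #4. #4 reports to #9. #9 is at the top.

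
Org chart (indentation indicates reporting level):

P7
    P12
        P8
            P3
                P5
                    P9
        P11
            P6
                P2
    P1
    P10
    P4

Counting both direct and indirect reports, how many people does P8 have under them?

3

P8 directly manages P3. Under P3: P5, P9 (2). That's 3 in total.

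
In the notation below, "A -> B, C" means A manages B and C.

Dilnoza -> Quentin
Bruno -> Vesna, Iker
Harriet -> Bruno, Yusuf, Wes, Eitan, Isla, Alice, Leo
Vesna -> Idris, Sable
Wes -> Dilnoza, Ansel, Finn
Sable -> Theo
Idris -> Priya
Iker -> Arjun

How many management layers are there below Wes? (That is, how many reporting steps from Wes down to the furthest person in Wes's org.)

The longest chain under Wes runs Wes → Dilnoza → Quentin, which is 2 levels below Wes.

2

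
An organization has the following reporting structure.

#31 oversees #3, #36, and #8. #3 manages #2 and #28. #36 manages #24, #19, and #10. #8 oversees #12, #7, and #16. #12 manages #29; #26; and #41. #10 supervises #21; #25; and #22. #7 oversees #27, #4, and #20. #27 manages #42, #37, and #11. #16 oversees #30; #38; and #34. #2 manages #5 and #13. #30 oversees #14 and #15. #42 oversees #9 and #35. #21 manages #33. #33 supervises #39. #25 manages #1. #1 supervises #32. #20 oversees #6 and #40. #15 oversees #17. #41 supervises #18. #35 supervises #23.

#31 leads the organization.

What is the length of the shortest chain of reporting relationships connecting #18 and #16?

4

#18 is 3 levels below #8, and #16 is 1 level below #8 (their lowest common manager). The shortest path runs up from #18 to #8 and back down to #16: 3 + 1 = 4 links.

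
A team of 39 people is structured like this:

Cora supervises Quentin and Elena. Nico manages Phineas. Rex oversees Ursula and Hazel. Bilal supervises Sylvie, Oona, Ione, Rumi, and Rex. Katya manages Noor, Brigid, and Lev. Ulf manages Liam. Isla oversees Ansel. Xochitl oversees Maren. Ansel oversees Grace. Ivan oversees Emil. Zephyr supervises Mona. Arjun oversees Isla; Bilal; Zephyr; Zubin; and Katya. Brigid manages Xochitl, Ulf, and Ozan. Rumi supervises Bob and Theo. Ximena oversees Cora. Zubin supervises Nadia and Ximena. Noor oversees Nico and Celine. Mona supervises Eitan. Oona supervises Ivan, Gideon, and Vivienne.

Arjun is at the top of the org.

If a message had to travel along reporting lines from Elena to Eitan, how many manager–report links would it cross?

Elena is 4 levels below Arjun, and Eitan is 3 levels below Arjun (their lowest common manager). The shortest path runs up from Elena to Arjun and back down to Eitan: 4 + 3 = 7 links.

7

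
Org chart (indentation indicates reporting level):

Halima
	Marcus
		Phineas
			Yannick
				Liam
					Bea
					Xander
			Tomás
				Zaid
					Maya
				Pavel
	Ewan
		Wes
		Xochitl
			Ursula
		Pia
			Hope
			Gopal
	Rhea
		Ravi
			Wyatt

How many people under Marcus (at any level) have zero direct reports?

4

The people in Marcus's organization with no one reporting to them are Pavel, Maya, Xander, Bea. That is 4.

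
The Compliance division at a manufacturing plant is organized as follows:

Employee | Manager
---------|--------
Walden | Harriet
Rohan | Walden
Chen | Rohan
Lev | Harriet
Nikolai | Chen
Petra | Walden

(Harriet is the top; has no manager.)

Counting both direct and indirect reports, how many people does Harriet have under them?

6

Harriet directly manages Walden, Lev. Under Walden: Petra, Rohan, Chen, Nikolai (4). Lev has no reports. So Harriet's organization is 2 direct reports plus everyone under them: 5 + 1 = 6.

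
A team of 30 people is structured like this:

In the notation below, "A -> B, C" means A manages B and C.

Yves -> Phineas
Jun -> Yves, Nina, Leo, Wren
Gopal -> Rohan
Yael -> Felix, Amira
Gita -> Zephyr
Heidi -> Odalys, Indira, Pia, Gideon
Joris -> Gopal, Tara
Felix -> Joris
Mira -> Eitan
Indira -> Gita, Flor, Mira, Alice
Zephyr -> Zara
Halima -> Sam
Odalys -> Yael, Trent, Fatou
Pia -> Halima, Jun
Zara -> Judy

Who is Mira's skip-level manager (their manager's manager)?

Heidi

Mira reports to Indira, and Indira reports to Heidi. So Mira's skip-level manager is Heidi.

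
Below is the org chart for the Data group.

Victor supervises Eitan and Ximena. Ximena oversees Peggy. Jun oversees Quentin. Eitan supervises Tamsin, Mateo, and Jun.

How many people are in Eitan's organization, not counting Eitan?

4

Eitan directly manages Tamsin, Mateo, Jun. Tamsin has no reports. Mateo has no reports. Under Jun: Quentin (1). So Eitan's organization is 3 direct reports plus everyone under them: 1 + 1 + 2 = 4.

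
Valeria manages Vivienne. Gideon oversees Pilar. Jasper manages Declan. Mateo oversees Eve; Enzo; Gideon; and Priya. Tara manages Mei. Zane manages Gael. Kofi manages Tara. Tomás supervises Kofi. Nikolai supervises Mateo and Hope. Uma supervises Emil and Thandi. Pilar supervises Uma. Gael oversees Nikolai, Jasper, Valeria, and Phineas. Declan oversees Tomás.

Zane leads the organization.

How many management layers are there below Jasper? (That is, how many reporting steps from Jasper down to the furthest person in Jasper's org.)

5

The longest chain under Jasper runs Jasper → Declan → Tomás → Kofi → Tara → Mei, which is 5 levels below Jasper.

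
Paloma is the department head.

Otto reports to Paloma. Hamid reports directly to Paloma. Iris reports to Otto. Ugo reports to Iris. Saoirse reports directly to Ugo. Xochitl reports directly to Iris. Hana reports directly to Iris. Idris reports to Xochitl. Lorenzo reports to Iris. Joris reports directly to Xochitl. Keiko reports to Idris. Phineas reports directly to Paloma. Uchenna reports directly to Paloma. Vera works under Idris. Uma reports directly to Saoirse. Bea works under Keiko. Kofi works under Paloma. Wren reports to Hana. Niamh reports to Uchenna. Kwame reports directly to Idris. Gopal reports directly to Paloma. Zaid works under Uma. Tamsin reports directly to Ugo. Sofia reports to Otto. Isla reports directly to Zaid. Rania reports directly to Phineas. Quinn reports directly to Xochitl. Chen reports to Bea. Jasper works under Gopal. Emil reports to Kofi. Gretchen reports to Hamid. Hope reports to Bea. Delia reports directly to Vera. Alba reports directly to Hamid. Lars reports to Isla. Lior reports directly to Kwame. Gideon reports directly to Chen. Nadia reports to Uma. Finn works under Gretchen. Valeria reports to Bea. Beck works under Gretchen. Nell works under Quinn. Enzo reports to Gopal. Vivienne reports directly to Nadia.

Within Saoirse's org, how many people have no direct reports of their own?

The people in Saoirse's organization with no one reporting to them are Vivienne, Lars. That is 2.

2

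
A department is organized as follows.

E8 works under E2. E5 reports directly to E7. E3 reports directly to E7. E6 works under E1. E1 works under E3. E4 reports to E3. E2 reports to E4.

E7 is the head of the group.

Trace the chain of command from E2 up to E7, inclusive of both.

E2 reports to E4. E4 reports to E3. E3 reports to E7. E7 is at the top.

E2 -> E4 -> E3 -> E7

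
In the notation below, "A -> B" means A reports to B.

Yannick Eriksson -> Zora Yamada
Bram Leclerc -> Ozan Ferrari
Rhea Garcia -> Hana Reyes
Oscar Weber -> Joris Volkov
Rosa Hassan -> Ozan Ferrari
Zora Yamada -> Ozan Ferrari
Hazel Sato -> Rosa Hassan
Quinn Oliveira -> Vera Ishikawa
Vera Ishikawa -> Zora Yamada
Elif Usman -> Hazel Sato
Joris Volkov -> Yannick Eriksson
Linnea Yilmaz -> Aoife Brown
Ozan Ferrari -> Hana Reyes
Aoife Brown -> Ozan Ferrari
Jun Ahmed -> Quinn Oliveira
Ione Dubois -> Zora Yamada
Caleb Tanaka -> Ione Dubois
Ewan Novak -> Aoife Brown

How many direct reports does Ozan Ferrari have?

Ozan Ferrari directly manages Rosa Hassan, Bram Leclerc, Zora Yamada, Aoife Brown. That is 4 direct reports.

4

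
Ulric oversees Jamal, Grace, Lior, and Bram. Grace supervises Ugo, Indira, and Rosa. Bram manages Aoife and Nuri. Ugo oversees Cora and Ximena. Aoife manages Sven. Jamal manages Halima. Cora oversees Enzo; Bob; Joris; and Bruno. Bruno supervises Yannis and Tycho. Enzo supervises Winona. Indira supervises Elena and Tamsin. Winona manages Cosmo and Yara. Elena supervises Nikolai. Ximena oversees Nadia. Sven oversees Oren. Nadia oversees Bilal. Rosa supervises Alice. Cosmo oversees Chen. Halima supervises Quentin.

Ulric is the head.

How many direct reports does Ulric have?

Ulric directly manages Grace, Bram, Jamal, Lior. That is 4 direct reports.

4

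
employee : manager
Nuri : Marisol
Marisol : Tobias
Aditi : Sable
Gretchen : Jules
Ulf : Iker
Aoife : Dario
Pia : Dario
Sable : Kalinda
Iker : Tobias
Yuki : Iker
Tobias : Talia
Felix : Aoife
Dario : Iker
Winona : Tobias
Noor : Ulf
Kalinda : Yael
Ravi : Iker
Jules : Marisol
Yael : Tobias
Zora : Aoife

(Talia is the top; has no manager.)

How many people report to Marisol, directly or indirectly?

Marisol directly manages Jules, Nuri. Under Jules: Gretchen (1). Nuri has no reports. So Marisol's organization is 2 direct reports plus everyone under them: 2 + 1 = 3.

3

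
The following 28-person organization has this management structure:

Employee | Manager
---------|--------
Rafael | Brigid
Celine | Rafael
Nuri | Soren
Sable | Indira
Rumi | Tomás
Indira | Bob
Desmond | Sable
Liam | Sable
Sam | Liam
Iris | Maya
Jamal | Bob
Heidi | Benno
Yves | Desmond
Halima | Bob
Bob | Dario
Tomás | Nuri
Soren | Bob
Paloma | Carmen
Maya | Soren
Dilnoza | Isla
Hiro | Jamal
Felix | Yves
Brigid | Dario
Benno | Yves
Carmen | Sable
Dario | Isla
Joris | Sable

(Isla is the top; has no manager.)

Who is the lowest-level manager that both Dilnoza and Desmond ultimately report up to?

Dilnoza's chain of managers is Isla. Desmond's chain of managers is Sable, Indira, Bob, Dario, Isla. The first manager that appears in both chains is Isla.

Isla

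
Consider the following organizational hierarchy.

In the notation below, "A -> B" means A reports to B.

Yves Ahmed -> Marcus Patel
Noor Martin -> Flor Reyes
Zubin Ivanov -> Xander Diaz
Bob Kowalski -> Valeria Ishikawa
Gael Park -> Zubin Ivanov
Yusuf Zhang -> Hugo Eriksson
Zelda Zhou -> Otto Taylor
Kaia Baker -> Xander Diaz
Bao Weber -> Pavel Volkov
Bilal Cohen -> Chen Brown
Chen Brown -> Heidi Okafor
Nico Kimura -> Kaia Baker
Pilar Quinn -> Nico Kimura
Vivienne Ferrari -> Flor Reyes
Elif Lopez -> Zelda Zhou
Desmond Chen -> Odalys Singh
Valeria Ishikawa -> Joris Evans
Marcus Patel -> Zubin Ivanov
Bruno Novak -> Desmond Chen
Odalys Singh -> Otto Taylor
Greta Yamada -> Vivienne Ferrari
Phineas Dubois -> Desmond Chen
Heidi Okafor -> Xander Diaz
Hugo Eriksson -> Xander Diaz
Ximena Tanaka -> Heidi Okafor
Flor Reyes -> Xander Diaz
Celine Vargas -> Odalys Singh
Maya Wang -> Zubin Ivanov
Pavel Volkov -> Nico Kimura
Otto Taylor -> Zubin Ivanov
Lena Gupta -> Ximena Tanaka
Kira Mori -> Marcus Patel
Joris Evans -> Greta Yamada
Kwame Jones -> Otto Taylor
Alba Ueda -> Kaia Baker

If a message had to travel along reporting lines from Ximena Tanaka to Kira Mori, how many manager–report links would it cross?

Ximena Tanaka is 2 levels below Xander Diaz, and Kira Mori is 3 levels below Xander Diaz (their lowest common manager). The shortest path runs up from Ximena Tanaka to Xander Diaz and back down to Kira Mori: 2 + 3 = 5 links.

5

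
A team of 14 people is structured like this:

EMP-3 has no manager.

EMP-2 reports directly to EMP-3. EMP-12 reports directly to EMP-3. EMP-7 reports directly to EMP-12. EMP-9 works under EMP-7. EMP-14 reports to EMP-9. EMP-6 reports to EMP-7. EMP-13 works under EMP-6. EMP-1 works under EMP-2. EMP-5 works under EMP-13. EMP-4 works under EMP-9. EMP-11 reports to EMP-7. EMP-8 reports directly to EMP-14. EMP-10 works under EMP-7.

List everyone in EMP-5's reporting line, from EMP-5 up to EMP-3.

EMP-5 -> EMP-13 -> EMP-6 -> EMP-7 -> EMP-12 -> EMP-3

EMP-5 reports to EMP-13. EMP-13 reports to EMP-6. EMP-6 reports to EMP-7. EMP-7 reports to EMP-12. EMP-12 reports to EMP-3. EMP-3 is at the top.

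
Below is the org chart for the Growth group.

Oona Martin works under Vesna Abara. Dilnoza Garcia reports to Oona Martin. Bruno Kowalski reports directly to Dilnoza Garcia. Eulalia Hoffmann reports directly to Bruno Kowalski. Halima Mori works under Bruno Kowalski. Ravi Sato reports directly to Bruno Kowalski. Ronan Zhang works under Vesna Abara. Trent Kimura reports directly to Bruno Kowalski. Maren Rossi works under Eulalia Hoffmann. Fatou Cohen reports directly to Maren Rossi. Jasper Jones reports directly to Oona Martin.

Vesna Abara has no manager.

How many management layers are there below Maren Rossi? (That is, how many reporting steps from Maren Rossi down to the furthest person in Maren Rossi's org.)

The longest chain under Maren Rossi runs Maren Rossi → Fatou Cohen, which is 1 level below Maren Rossi.

1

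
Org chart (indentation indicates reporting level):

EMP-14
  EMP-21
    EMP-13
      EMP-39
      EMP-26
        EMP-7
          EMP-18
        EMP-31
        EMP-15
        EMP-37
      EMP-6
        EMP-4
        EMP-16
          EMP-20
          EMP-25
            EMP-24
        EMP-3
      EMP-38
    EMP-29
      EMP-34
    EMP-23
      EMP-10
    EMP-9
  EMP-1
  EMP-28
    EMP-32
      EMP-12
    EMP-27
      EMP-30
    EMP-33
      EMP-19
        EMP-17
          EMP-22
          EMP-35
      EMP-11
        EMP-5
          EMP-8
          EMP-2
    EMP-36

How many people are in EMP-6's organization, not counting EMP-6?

EMP-6 directly manages EMP-4, EMP-16, EMP-3. EMP-4 has no reports. Under EMP-16: EMP-25, EMP-24, EMP-20 (3). EMP-3 has no reports. So EMP-6's organization is 3 direct reports plus everyone under them: 1 + 4 + 1 = 6.

6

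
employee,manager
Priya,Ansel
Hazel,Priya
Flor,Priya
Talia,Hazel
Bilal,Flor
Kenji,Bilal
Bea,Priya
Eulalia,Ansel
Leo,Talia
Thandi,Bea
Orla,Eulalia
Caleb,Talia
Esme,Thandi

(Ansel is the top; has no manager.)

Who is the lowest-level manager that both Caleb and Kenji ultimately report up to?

Caleb's chain of managers is Talia, Hazel, Priya, Ansel. Kenji's chain of managers is Bilal, Flor, Priya, Ansel. The first manager that appears in both chains is Priya.

Priya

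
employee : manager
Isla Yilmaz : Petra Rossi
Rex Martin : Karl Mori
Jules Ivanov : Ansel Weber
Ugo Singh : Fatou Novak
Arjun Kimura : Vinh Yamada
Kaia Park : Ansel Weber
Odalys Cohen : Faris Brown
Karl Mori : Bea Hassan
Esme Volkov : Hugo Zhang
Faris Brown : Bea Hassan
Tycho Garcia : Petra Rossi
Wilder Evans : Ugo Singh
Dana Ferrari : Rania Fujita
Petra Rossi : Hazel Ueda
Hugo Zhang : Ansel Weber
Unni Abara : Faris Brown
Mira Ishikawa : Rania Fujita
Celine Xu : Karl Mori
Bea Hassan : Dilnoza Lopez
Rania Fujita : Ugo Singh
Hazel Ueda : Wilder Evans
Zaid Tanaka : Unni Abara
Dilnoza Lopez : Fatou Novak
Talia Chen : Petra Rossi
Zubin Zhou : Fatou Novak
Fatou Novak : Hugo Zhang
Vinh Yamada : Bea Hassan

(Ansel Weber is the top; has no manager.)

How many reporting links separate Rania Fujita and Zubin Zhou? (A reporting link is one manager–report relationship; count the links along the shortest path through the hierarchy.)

Rania Fujita is 2 levels below Fatou Novak, and Zubin Zhou is 1 level below Fatou Novak (their lowest common manager). The shortest path runs up from Rania Fujita to Fatou Novak and back down to Zubin Zhou: 2 + 1 = 3 links.

3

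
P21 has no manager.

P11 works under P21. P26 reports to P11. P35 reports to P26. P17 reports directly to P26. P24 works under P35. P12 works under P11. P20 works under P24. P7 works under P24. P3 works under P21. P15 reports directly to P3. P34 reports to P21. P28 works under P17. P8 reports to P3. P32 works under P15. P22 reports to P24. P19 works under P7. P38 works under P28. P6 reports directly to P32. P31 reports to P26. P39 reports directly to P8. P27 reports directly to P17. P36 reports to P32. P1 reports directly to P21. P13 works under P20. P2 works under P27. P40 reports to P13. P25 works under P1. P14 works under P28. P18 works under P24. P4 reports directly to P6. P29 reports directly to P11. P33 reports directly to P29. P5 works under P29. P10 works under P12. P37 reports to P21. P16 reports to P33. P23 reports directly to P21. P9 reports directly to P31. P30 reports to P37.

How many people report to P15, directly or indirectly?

4

P15 directly manages P32. Under P32: P36, P6, P4 (3). That's 4 in total.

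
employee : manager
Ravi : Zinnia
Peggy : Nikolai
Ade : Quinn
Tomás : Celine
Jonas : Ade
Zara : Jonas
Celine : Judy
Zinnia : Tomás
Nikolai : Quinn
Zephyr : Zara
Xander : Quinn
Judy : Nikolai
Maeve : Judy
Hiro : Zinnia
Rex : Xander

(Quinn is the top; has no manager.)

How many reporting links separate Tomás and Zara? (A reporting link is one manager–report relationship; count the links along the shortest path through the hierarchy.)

Tomás is 4 levels below Quinn, and Zara is 3 levels below Quinn (their lowest common manager). The shortest path runs up from Tomás to Quinn and back down to Zara: 4 + 3 = 7 links.

7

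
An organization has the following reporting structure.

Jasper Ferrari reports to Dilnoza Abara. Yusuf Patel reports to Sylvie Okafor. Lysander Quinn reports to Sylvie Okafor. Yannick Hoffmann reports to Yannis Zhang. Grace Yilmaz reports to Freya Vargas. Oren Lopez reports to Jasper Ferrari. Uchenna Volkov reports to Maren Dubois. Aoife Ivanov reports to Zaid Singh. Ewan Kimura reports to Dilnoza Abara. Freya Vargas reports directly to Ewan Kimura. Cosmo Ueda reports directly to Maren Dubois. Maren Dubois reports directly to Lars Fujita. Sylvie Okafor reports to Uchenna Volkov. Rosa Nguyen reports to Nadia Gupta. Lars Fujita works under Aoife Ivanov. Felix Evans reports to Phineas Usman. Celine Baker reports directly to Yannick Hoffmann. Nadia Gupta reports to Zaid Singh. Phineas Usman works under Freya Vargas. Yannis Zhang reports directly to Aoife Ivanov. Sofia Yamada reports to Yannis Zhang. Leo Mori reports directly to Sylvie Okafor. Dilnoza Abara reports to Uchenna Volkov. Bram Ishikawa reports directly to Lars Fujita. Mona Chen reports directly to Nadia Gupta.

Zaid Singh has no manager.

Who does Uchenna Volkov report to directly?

Maren Dubois

Uchenna Volkov reports directly to Maren Dubois.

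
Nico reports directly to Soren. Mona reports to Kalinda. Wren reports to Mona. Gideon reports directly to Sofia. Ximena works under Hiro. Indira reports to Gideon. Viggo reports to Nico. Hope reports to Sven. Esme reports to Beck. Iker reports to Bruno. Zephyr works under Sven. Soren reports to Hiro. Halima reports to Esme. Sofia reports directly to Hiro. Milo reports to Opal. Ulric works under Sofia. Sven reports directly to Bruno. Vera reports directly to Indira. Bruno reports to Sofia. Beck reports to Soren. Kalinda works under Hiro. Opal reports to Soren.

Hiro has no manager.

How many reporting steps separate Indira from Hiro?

Chain from Indira up to Hiro: Indira → Gideon → Sofia → Hiro. That is 3 steps up, so Indira is 3 levels below Hiro.

3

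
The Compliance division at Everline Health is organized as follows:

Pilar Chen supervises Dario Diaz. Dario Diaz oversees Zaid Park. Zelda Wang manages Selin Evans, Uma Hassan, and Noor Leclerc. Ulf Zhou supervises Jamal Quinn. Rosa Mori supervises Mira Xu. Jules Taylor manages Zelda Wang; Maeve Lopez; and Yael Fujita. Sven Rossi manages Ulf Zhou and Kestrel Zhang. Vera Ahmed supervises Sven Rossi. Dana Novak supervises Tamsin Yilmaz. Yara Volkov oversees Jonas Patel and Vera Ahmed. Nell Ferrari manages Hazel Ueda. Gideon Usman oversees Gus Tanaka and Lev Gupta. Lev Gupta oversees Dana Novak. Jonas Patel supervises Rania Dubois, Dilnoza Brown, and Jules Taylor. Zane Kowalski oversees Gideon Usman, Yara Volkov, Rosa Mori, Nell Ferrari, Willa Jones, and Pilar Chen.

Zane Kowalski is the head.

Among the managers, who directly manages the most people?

Direct-report counts: Zane Kowalski has 6; Pilar Chen has 1; Dario Diaz has 1; Nell Ferrari has 1; Rosa Mori has 1; Yara Volkov has 2; Vera Ahmed has 1; Sven Rossi has 2; Ulf Zhou has 1; Jonas Patel has 3; Jules Taylor has 3; Zelda Wang has 3; Gideon Usman has 2; Lev Gupta has 1; Dana Novak has 1. The largest is 6, held by Zane Kowalski.

Zane Kowalski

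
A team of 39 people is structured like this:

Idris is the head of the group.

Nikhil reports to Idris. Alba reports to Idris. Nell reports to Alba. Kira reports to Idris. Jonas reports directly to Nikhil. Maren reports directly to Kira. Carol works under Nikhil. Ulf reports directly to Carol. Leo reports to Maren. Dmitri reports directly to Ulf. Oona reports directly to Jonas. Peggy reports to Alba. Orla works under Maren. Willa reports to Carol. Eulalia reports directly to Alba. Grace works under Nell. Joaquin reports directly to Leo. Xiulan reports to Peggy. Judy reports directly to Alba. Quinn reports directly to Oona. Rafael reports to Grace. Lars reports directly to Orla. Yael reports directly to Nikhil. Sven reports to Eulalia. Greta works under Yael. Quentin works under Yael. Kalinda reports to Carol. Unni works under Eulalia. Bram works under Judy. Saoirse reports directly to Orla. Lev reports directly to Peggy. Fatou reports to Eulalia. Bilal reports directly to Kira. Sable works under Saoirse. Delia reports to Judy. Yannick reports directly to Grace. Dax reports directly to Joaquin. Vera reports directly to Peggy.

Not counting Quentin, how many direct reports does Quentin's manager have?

Quentin reports to Yael. Yael's other direct reports are Greta — 1 peer.

1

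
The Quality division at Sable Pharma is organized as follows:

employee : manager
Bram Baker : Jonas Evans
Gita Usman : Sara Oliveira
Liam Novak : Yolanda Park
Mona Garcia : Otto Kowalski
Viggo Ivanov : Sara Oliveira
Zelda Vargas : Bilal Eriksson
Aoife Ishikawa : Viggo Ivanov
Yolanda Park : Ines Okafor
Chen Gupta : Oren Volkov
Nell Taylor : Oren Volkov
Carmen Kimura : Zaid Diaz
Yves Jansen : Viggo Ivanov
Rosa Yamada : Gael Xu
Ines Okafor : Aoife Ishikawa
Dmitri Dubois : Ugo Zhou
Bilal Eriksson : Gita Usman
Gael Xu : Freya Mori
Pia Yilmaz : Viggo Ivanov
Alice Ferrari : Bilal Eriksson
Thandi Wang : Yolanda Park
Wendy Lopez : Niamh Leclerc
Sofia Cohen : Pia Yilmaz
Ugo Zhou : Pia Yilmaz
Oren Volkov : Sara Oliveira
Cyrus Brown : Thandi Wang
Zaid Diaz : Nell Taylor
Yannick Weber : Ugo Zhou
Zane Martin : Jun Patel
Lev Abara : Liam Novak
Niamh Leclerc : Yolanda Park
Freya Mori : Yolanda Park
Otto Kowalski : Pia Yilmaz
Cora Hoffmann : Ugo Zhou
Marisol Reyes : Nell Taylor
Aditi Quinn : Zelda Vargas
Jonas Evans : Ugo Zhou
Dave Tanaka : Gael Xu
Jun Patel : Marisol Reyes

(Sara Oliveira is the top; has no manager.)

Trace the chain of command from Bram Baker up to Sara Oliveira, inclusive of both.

Bram Baker -> Jonas Evans -> Ugo Zhou -> Pia Yilmaz -> Viggo Ivanov -> Sara Oliveira

Bram Baker reports to Jonas Evans. Jonas Evans reports to Ugo Zhou. Ugo Zhou reports to Pia Yilmaz. Pia Yilmaz reports to Viggo Ivanov. Viggo Ivanov reports to Sara Oliveira. Sara Oliveira is at the top.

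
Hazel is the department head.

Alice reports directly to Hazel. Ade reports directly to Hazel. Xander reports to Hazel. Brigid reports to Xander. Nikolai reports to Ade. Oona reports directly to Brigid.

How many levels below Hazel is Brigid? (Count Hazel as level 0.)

2

Chain from Brigid up to Hazel: Brigid → Xander → Hazel. That is 2 steps up, so Brigid is 2 levels below Hazel.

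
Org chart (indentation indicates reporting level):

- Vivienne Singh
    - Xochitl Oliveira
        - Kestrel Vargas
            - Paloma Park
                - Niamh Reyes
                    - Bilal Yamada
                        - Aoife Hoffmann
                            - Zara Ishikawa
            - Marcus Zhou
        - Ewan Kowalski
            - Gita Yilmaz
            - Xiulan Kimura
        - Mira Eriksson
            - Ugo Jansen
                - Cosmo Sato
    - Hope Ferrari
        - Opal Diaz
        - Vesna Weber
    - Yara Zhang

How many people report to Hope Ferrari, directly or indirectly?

Hope Ferrari directly manages Opal Diaz, Vesna Weber. Opal Diaz has no reports. Vesna Weber has no reports. So Hope Ferrari's organization is 2 direct reports plus everyone under them: 1 + 1 = 2.

2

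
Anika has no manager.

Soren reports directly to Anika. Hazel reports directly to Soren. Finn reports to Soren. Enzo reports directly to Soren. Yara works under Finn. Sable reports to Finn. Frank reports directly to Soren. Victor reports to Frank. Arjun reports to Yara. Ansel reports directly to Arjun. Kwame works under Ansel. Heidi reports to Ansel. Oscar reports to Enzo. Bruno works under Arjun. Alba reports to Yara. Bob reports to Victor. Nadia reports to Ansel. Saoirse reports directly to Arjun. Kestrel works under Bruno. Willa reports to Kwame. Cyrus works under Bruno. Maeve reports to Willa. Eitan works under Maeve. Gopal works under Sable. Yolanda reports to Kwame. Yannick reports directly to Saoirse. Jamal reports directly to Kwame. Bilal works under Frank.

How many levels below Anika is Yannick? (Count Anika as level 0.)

6

Chain from Yannick up to Anika: Yannick → Saoirse → Arjun → Yara → Finn → Soren → Anika. That is 6 steps up, so Yannick is 6 levels below Anika.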